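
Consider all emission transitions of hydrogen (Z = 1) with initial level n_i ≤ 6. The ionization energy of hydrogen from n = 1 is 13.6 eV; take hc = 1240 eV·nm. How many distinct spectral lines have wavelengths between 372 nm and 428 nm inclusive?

1

Enumerate all n_i → n_f pairs with 1 ≤ n_f < n_i ≤ 6 and compute λ = 1240 / [13.6·1·(1/n_f² − 1/n_i²)].
Lines falling in [372, 428] nm: 6→2 (410.3 nm).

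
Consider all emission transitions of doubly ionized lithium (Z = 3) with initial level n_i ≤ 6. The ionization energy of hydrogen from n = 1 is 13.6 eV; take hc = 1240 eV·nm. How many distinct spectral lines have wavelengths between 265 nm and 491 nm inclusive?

2

Enumerate all n_i → n_f pairs with 1 ≤ n_f < n_i ≤ 6 and compute λ = 1240 / [13.6·9·(1/n_f² − 1/n_i²)].
Lines falling in [265, 491] nm: 6→4 (291.8 nm), 5→4 (450.3 nm).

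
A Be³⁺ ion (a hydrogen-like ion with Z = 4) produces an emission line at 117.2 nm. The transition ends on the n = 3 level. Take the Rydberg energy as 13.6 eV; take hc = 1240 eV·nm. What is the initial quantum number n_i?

The photon energy is ΔE = hc/λ = 1240 / 117.2 = 10.58 eV.
With Z = 4, ΔE = 217.6 × (1/n_f² − 1/n_i²), so 1/n_f² − 1/n_i² = 0.04862.
With n_f = 3: 1/n_i² = 1/9 − 0.04862 = 0.06249, so n_i ≈ 4.00.

n_i = 4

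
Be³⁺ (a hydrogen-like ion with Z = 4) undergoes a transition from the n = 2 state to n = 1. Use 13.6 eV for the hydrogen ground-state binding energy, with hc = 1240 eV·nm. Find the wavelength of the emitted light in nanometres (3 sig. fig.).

For Z = 4 the level energies scale as Z², so the effective Rydberg energy is 13.6 × 16 = 217.6 eV.
ΔE = 217.6 × (1/1² − 1/2²) = 217.6 × 0.7500 = 163.2 eV.
λ = hc/ΔE = 1240 / 163.2 = 7.60 nm.

7.60 nm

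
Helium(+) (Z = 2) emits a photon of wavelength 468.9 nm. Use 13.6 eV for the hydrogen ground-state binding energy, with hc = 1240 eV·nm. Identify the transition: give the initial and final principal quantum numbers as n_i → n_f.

n_i = 4, n_f = 3

The photon energy is ΔE = hc/λ = 1240 / 468.9 = 2.644 eV.
With Z = 2, ΔE = 54.40 × (1/n_f² − 1/n_i²), so 1/n_f² − 1/n_i² = 0.04861.
Trying n_f = 3 gives 1/n_i² = 0.06250, i.e. n_i ≈ 4; this pair matches.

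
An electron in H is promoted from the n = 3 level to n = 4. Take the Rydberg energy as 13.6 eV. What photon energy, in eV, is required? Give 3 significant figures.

0.661 eV

E_4 = −13.60/16 = −0.8500 eV and E_3 = −13.60/9 = −1.511 eV.
The photon energy is |E_4 − E_3| = 0.661 eV.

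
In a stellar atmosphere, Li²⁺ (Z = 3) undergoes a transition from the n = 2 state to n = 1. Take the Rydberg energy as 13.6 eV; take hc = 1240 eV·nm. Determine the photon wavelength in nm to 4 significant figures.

For Z = 3 the level energies scale as Z², so the effective Rydberg energy is 13.6 × 9 = 122.4 eV.
ΔE = 122.4 × (1/1² − 1/2²) = 122.4 × 0.7500 = 91.80 eV.
λ = hc/ΔE = 1240 / 91.80 = 13.51 nm.

13.51 nm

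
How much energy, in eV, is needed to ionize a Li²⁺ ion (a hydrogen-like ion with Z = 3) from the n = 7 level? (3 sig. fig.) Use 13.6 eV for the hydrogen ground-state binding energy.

E_n = −13.6 Z²/n² = −122.4/n² eV for Z = 3.
E_7 = −122.4/49 = −2.50 eV, so ionization (to E = 0) requires 2.50 eV.

2.50 eV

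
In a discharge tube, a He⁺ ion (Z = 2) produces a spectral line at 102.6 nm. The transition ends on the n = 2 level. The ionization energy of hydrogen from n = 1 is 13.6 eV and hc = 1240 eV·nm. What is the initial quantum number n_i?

n_i = 6

The photon energy is ΔE = hc/λ = 1240 / 102.6 = 12.09 eV.
With Z = 2, ΔE = 54.40 × (1/n_f² − 1/n_i²), so 1/n_f² − 1/n_i² = 0.2222.
With n_f = 2: 1/n_i² = 1/4 − 0.2222 = 0.02784, so n_i ≈ 5.99.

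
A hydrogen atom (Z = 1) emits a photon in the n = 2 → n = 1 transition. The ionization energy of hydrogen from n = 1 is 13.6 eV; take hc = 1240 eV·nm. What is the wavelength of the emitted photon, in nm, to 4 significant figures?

121.6 nm

ΔE = 13.60 × (1/1² − 1/2²) = 13.60 × 0.7500 = 10.20 eV.
λ = hc/ΔE = 1240 / 10.20 = 121.6 nm.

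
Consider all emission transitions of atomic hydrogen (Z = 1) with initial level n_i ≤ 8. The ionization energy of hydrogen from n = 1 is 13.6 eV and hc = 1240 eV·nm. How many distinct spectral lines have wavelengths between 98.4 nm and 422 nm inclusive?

5

Enumerate all n_i → n_f pairs with 1 ≤ n_f < n_i ≤ 8 and compute λ = 1240 / [13.6·1·(1/n_f² − 1/n_i²)].
Lines falling in [98.4, 422] nm: 3→1 (102.6 nm), 2→1 (121.6 nm), 8→2 (389.0 nm), 7→2 (397.1 nm), 6→2 (410.3 nm).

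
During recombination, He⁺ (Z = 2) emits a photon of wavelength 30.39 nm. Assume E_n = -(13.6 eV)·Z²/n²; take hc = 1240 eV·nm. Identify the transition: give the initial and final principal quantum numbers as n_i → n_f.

The photon energy is ΔE = hc/λ = 1240 / 30.39 = 40.80 eV.
With Z = 2, ΔE = 54.40 × (1/n_f² − 1/n_i²), so 1/n_f² − 1/n_i² = 0.7501.
Trying n_f = 1 gives 1/n_i² = 0.2499, i.e. n_i ≈ 2; this pair matches.

n_i = 2, n_f = 1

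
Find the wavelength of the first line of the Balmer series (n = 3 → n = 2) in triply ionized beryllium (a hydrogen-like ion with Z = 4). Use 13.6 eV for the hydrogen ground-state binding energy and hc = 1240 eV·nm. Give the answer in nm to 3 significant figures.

41.0 nm

The Balmer series terminates on n_f = 2; the first line has n_i = 2+1 = 3.
ΔE = 217.6 × (1/2² − 1/3²) = 30.22 eV.
λ = 1240 / 30.22 = 41.0 nm.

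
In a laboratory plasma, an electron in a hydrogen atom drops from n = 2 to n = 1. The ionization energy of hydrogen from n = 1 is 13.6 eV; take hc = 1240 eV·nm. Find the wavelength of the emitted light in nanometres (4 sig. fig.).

ΔE = 13.60 × (1/1² − 1/2²) = 13.60 × 0.7500 = 10.20 eV.
λ = hc/ΔE = 1240 / 10.20 = 121.6 nm.
This line belongs to the Lyman series.

121.6 nm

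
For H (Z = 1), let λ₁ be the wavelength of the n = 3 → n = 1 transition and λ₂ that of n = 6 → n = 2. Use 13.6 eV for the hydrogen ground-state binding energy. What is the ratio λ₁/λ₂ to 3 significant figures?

λ ∝ 1/ΔE ∝ 1/(1/n_f² − 1/n_i²), and the Z² and hc factors cancel in the ratio.
λ₁/λ₂ = (1/2² − 1/6²)/(1/1² − 1/3²) = 0.2222/0.8889 = 0.250.

0.250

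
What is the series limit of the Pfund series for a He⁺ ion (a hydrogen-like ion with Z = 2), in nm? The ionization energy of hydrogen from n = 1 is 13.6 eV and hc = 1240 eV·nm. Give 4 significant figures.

The Pfund series has lower level n_f = 5; the series limit corresponds to n_i → ∞.
ΔE_max = 13.6 × 4 / 5² = 2.176 eV.
λ_min = 1240 / 2.176 = 569.9 nm.

569.9 nm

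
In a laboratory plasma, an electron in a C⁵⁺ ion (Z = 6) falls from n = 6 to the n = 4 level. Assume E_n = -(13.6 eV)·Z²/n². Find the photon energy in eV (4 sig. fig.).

17.00 eV

The Bohr energies scale as Z², so for Z = 6: E_n = −489.6/n² eV.
E_6 = −489.6/36 = −13.60 eV and E_4 = −489.6/16 = −30.60 eV.
The photon energy is |E_6 − E_4| = 17.00 eV.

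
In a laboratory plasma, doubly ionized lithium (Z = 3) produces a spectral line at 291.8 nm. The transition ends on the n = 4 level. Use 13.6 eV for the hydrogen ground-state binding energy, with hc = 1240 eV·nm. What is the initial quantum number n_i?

n_i = 6

The photon energy is ΔE = hc/λ = 1240 / 291.8 = 4.249 eV.
With Z = 3, ΔE = 122.4 × (1/n_f² − 1/n_i²), so 1/n_f² − 1/n_i² = 0.03472.
With n_f = 4: 1/n_i² = 1/16 − 0.03472 = 0.02778, so n_i ≈ 6.00.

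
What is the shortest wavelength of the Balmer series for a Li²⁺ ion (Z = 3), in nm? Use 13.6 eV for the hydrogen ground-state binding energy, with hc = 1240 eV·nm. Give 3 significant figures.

40.5 nm

The Balmer series has lower level n_f = 2; the series limit corresponds to n_i → ∞.
ΔE_max = 13.6 × 9 / 2² = 30.60 eV.
λ_min = 1240 / 30.60 = 40.5 nm.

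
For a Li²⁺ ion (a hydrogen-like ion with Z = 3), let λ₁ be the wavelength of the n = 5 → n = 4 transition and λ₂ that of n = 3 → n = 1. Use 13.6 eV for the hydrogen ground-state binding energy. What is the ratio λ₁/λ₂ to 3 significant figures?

λ ∝ 1/ΔE ∝ 1/(1/n_f² − 1/n_i²), and the Z² and hc factors cancel in the ratio.
λ₁/λ₂ = (1/1² − 1/3²)/(1/4² − 1/5²) = 0.8889/0.02250 = 39.5.

39.5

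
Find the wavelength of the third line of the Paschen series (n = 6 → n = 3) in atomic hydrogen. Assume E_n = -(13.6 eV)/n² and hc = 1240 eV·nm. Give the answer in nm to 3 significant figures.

The Paschen series terminates on n_f = 3; the third line has n_i = 3+3 = 6.
ΔE = 13.60 × (1/3² − 1/6²) = 1.133 eV.
λ = 1240 / 1.133 = 1090 nm.

1090 nm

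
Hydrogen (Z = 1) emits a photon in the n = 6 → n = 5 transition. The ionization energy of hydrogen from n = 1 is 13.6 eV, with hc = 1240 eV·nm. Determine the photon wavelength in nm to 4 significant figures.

7460 nm

ΔE = 13.60 × (1/5² − 1/6²) = 13.60 × 0.01222 = 0.1662 eV.
λ = hc/ΔE = 1240 / 0.1662 = 7460 nm.
This line belongs to the Pfund series.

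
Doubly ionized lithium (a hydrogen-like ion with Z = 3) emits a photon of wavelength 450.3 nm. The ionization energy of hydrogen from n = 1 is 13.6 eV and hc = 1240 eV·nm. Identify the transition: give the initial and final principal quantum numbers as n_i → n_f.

The photon energy is ΔE = hc/λ = 1240 / 450.3 = 2.754 eV.
With Z = 3, ΔE = 122.4 × (1/n_f² − 1/n_i²), so 1/n_f² − 1/n_i² = 0.02250.
Trying n_f = 4 gives 1/n_i² = 0.04000, i.e. n_i ≈ 5; this pair matches.

n_i = 5, n_f = 4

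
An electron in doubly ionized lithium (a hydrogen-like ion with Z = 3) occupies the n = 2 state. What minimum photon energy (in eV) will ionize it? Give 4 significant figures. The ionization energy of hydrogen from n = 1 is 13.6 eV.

30.60 eV

E_n = −13.6 Z²/n² = −122.4/n² eV for Z = 3.
E_2 = −122.4/4 = −30.60 eV, so ionization (to E = 0) requires 30.60 eV.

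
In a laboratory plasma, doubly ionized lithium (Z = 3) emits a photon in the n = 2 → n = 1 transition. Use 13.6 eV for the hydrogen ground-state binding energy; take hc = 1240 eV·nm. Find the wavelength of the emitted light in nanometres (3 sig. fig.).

13.5 nm

For Z = 3 the level energies scale as Z², so the effective Rydberg energy is 13.6 × 9 = 122.4 eV.
ΔE = 122.4 × (1/1² − 1/2²) = 122.4 × 0.7500 = 91.80 eV.
λ = hc/ΔE = 1240 / 91.80 = 13.5 nm.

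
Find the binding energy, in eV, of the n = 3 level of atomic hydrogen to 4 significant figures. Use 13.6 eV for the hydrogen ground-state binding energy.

1.511 eV

E_3 = −13.60/9 = −1.511 eV, so ionization (to E = 0) requires 1.511 eV.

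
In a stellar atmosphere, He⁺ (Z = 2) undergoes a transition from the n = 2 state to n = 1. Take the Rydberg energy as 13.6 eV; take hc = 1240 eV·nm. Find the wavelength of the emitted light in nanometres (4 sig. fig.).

For Z = 2 the level energies scale as Z², so the effective Rydberg energy is 13.6 × 4 = 54.40 eV.
ΔE = 54.40 × (1/1² − 1/2²) = 54.40 × 0.7500 = 40.80 eV.
λ = hc/ΔE = 1240 / 40.80 = 30.39 nm.

30.39 nm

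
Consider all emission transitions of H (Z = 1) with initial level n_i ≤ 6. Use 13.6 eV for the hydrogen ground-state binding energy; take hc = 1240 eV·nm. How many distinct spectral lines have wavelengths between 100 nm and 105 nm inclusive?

1

Enumerate all n_i → n_f pairs with 1 ≤ n_f < n_i ≤ 6 and compute λ = 1240 / [13.6·1·(1/n_f² − 1/n_i²)].
Lines falling in [100, 105] nm: 3→1 (102.6 nm).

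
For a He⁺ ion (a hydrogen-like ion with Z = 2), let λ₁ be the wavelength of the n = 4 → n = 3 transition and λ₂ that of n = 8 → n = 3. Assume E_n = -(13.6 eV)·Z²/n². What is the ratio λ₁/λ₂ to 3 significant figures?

1.96

λ ∝ 1/ΔE ∝ 1/(1/n_f² − 1/n_i²), and the Z² and hc factors cancel in the ratio.
λ₁/λ₂ = (1/3² − 1/8²)/(1/3² − 1/4²) = 0.09549/0.04861 = 1.96.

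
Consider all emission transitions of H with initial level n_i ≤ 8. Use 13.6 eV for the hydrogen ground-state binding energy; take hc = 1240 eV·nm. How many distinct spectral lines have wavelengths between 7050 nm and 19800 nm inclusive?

Enumerate all n_i → n_f pairs with 1 ≤ n_f < n_i ≤ 8 and compute λ = 1240 / [13.6·1·(1/n_f² − 1/n_i²)].
Lines falling in [7050, 19800] nm: 6→5 (7460 nm), 8→6 (7503 nm), 7→6 (12370 nm), 8→7 (19060 nm).

4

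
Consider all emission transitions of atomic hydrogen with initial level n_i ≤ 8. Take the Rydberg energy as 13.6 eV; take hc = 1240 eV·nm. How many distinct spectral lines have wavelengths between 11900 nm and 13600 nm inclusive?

1

Enumerate all n_i → n_f pairs with 1 ≤ n_f < n_i ≤ 8 and compute λ = 1240 / [13.6·1·(1/n_f² − 1/n_i²)].
Lines falling in [11900, 13600] nm: 7→6 (12370 nm).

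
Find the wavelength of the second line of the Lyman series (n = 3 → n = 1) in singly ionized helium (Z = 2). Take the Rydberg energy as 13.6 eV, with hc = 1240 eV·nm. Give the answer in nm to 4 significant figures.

25.64 nm

The Lyman series terminates on n_f = 1; the second line has n_i = 1+2 = 3.
ΔE = 54.40 × (1/1² − 1/3²) = 48.36 eV.
λ = 1240 / 48.36 = 25.64 nm.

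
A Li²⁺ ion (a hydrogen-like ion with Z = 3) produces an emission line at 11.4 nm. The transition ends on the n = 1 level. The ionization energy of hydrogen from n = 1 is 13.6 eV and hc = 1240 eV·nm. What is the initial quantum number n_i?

The photon energy is ΔE = hc/λ = 1240 / 11.4 = 108.8 eV.
With Z = 3, ΔE = 122.4 × (1/n_f² − 1/n_i²), so 1/n_f² − 1/n_i² = 0.8887.
With n_f = 1: 1/n_i² = 1/1 − 0.8887 = 0.1113, so n_i ≈ 3.00.

n_i = 3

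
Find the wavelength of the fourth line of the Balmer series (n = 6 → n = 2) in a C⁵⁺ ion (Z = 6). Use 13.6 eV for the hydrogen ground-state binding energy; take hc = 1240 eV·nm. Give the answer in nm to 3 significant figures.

11.4 nm

The Balmer series terminates on n_f = 2; the fourth line has n_i = 2+4 = 6.
ΔE = 489.6 × (1/2² − 1/6²) = 108.8 eV.
λ = 1240 / 108.8 = 11.4 nm.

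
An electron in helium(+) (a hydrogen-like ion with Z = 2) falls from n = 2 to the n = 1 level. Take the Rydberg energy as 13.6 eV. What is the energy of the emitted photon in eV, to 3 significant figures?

40.8 eV

The Bohr energies scale as Z², so for Z = 2: E_n = −54.40/n² eV.
E_2 = −54.40/4 = −13.60 eV and E_1 = −54.40/1 = −54.40 eV.
The photon energy is |E_2 − E_1| = 40.8 eV.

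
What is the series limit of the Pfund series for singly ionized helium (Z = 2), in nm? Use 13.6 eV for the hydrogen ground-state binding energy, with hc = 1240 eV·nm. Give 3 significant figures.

The Pfund series has lower level n_f = 5; the series limit corresponds to n_i → ∞.
ΔE_max = 13.6 × 4 / 5² = 2.176 eV.
λ_min = 1240 / 2.176 = 570 nm.

570 nm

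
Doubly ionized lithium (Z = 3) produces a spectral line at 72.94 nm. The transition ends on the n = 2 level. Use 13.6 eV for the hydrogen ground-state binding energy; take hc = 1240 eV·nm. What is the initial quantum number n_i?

n_i = 3

The photon energy is ΔE = hc/λ = 1240 / 72.94 = 17.00 eV.
With Z = 3, ΔE = 122.4 × (1/n_f² − 1/n_i²), so 1/n_f² − 1/n_i² = 0.1389.
With n_f = 2: 1/n_i² = 1/4 − 0.1389 = 0.1111, so n_i ≈ 3.00.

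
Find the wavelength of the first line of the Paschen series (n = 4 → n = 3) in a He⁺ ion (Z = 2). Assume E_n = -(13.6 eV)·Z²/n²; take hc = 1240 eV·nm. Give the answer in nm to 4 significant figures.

The Paschen series terminates on n_f = 3; the first line has n_i = 3+1 = 4.
ΔE = 54.40 × (1/3² − 1/4²) = 2.644 eV.
λ = 1240 / 2.644 = 468.9 nm.

468.9 nm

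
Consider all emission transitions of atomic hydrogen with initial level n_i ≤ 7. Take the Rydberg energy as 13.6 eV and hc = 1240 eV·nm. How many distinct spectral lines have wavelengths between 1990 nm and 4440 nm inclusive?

Enumerate all n_i → n_f pairs with 1 ≤ n_f < n_i ≤ 7 and compute λ = 1240 / [13.6·1·(1/n_f² − 1/n_i²)].
Lines falling in [1990, 4440] nm: 7→4 (2166 nm), 6→4 (2626 nm), 5→4 (4052 nm).

3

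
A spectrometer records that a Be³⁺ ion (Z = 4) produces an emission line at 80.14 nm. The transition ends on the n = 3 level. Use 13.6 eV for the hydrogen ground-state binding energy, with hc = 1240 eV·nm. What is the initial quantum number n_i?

The photon energy is ΔE = hc/λ = 1240 / 80.14 = 15.47 eV.
With Z = 4, ΔE = 217.6 × (1/n_f² − 1/n_i²), so 1/n_f² − 1/n_i² = 0.07111.
With n_f = 3: 1/n_i² = 1/9 − 0.07111 = 0.04000, so n_i ≈ 5.00.

n_i = 5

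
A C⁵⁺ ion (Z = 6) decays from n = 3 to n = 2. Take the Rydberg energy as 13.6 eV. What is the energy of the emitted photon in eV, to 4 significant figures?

The Bohr energies scale as Z², so for Z = 6: E_n = −489.6/n² eV.
E_3 = −489.6/9 = −54.40 eV and E_2 = −489.6/4 = −122.4 eV.
The photon energy is |E_3 − E_2| = 68.00 eV.

68.00 eV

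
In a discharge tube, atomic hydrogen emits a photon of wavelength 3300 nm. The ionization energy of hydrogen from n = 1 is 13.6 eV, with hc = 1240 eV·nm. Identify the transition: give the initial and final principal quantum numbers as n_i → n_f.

The photon energy is ΔE = hc/λ = 1240 / 3300 = 0.3758 eV.
With Z = 1, ΔE = 13.60 × (1/n_f² − 1/n_i²), so 1/n_f² − 1/n_i² = 0.02763.
Trying n_f = 5 gives 1/n_i² = 0.01237, i.e. n_i ≈ 9; this pair matches.

n_i = 9, n_f = 5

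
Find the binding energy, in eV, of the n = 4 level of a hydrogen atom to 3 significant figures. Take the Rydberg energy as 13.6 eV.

0.850 eV

E_4 = −13.60/16 = −0.850 eV, so ionization (to E = 0) requires 0.850 eV.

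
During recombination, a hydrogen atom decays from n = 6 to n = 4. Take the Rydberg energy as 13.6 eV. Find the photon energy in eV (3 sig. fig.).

0.472 eV

E_6 = −13.60/36 = −0.3778 eV and E_4 = −13.60/16 = −0.8500 eV.
The photon energy is |E_6 − E_4| = 0.472 eV.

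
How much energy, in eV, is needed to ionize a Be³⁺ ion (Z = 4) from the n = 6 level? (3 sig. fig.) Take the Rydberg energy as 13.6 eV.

6.04 eV

E_n = −13.6 Z²/n² = −217.6/n² eV for Z = 4.
E_6 = −217.6/36 = −6.04 eV, so ionization (to E = 0) requires 6.04 eV.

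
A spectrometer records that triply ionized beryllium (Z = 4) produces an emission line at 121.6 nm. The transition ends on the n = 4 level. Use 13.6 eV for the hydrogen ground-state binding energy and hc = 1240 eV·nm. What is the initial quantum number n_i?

n_i = 8

The photon energy is ΔE = hc/λ = 1240 / 121.6 = 10.20 eV.
With Z = 4, ΔE = 217.6 × (1/n_f² − 1/n_i²), so 1/n_f² − 1/n_i² = 0.04686.
With n_f = 4: 1/n_i² = 1/16 − 0.04686 = 0.01564, so n_i ≈ 8.00.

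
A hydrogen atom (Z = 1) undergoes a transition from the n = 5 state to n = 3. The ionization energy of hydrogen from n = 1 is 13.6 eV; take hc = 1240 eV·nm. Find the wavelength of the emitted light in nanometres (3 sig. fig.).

1280 nm

ΔE = 13.60 × (1/3² − 1/5²) = 13.60 × 0.07111 = 0.9671 eV.
λ = hc/ΔE = 1240 / 0.9671 = 1280 nm.
This line belongs to the Paschen series.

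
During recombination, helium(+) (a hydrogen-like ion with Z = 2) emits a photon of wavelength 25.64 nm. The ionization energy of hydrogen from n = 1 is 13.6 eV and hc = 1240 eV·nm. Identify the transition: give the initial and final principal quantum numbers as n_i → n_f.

n_i = 3, n_f = 1

The photon energy is ΔE = hc/λ = 1240 / 25.64 = 48.36 eV.
With Z = 2, ΔE = 54.40 × (1/n_f² − 1/n_i²), so 1/n_f² − 1/n_i² = 0.8890.
Trying n_f = 1 gives 1/n_i² = 0.1110, i.e. n_i ≈ 3; this pair matches.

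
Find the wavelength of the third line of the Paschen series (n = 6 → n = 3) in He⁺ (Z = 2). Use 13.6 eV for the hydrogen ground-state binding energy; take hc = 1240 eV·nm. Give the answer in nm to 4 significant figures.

273.5 nm

The Paschen series terminates on n_f = 3; the third line has n_i = 3+3 = 6.
ΔE = 54.40 × (1/3² − 1/6²) = 4.533 eV.
λ = 1240 / 4.533 = 273.5 nm.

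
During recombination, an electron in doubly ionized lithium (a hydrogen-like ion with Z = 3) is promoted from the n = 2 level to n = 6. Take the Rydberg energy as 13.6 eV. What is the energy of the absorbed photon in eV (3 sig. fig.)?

27.2 eV

The Bohr energies scale as Z², so for Z = 3: E_n = −122.4/n² eV.
E_6 = −122.4/36 = −3.400 eV and E_2 = −122.4/4 = −30.60 eV.
The photon energy is |E_6 − E_2| = 27.2 eV.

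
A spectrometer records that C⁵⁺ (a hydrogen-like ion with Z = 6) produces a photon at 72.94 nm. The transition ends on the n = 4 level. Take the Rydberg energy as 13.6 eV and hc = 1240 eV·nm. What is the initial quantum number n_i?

The photon energy is ΔE = hc/λ = 1240 / 72.94 = 17.00 eV.
With Z = 6, ΔE = 489.6 × (1/n_f² − 1/n_i²), so 1/n_f² − 1/n_i² = 0.03472.
With n_f = 4: 1/n_i² = 1/16 − 0.03472 = 0.02778, so n_i ≈ 6.00.

n_i = 6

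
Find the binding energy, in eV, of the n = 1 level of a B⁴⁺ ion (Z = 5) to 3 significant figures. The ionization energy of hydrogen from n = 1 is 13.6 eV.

340 eV

E_n = −13.6 Z²/n² = −340.0/n² eV for Z = 5.
E_1 = −340.0/1 = −340 eV, so ionization (to E = 0) requires 340 eV.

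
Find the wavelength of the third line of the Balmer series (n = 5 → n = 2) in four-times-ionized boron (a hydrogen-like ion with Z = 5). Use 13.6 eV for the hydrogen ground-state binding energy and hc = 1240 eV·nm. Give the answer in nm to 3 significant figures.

The Balmer series terminates on n_f = 2; the third line has n_i = 2+3 = 5.
ΔE = 340.0 × (1/2² − 1/5²) = 71.40 eV.
λ = 1240 / 71.40 = 17.4 nm.

17.4 nm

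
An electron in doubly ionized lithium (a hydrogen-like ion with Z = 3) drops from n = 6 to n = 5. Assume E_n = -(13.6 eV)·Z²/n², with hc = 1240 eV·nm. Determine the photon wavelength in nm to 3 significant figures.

For Z = 3 the level energies scale as Z², so the effective Rydberg energy is 13.6 × 9 = 122.4 eV.
ΔE = 122.4 × (1/5² − 1/6²) = 122.4 × 0.01222 = 1.496 eV.
λ = hc/ΔE = 1240 / 1.496 = 829 nm.

829 nm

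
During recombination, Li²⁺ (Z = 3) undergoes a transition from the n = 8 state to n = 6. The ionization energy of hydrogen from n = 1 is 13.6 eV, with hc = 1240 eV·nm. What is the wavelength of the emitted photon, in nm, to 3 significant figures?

For Z = 3 the level energies scale as Z², so the effective Rydberg energy is 13.6 × 9 = 122.4 eV.
ΔE = 122.4 × (1/6² − 1/8²) = 122.4 × 0.01215 = 1.488 eV.
λ = hc/ΔE = 1240 / 1.488 = 834 nm.

834 nm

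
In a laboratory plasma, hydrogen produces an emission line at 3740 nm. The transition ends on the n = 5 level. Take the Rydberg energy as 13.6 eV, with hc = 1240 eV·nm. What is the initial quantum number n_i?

The photon energy is ΔE = hc/λ = 1240 / 3740 = 0.3316 eV.
With Z = 1, ΔE = 13.60 × (1/n_f² − 1/n_i²), so 1/n_f² − 1/n_i² = 0.02438.
With n_f = 5: 1/n_i² = 1/25 − 0.02438 = 0.01562, so n_i ≈ 8.00.

n_i = 8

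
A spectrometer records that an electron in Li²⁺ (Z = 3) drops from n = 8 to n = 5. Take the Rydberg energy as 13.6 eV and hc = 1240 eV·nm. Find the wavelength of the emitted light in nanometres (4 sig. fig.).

For Z = 3 the level energies scale as Z², so the effective Rydberg energy is 13.6 × 9 = 122.4 eV.
ΔE = 122.4 × (1/5² − 1/8²) = 122.4 × 0.02438 = 2.984 eV.
λ = hc/ΔE = 1240 / 2.984 = 415.6 nm.

415.6 nm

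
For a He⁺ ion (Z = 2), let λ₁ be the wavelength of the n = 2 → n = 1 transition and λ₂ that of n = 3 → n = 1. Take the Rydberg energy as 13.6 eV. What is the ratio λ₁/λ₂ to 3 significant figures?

λ ∝ 1/ΔE ∝ 1/(1/n_f² − 1/n_i²), and the Z² and hc factors cancel in the ratio.
λ₁/λ₂ = (1/1² − 1/3²)/(1/1² − 1/2²) = 0.8889/0.7500 = 1.19.

1.19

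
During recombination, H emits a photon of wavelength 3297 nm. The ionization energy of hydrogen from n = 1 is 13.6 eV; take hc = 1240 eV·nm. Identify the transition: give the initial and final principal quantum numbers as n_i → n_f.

The photon energy is ΔE = hc/λ = 1240 / 3297 = 0.3761 eV.
With Z = 1, ΔE = 13.60 × (1/n_f² − 1/n_i²), so 1/n_f² − 1/n_i² = 0.02765.
Trying n_f = 5 gives 1/n_i² = 0.01235, i.e. n_i ≈ 9; this pair matches.

n_i = 9, n_f = 5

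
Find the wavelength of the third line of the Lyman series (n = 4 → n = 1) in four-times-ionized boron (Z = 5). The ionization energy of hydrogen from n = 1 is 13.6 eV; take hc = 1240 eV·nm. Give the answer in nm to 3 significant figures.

The Lyman series terminates on n_f = 1; the third line has n_i = 1+3 = 4.
ΔE = 340.0 × (1/1² − 1/4²) = 318.8 eV.
λ = 1240 / 318.8 = 3.89 nm.

3.89 nm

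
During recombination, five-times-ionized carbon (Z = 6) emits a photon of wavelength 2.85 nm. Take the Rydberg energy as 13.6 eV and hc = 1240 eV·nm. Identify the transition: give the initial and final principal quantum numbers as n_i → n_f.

The photon energy is ΔE = hc/λ = 1240 / 2.85 = 435.1 eV.
With Z = 6, ΔE = 489.6 × (1/n_f² − 1/n_i²), so 1/n_f² − 1/n_i² = 0.8887.
Trying n_f = 1 gives 1/n_i² = 0.1113, i.e. n_i ≈ 3; this pair matches.

n_i = 3, n_f = 1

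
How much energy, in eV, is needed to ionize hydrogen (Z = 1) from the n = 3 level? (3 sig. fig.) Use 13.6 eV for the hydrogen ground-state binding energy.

1.51 eV

E_3 = −13.60/9 = −1.51 eV, so ionization (to E = 0) requires 1.51 eV.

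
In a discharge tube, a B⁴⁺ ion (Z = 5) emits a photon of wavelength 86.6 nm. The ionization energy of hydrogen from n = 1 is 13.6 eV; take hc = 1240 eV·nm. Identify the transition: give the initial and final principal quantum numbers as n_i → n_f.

n_i = 7, n_f = 4

The photon energy is ΔE = hc/λ = 1240 / 86.6 = 14.32 eV.
With Z = 5, ΔE = 340.0 × (1/n_f² − 1/n_i²), so 1/n_f² − 1/n_i² = 0.04211.
Trying n_f = 4 gives 1/n_i² = 0.02039, i.e. n_i ≈ 7; this pair matches.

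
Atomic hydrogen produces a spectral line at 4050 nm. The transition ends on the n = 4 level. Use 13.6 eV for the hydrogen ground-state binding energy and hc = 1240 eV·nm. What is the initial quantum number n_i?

n_i = 5

The photon energy is ΔE = hc/λ = 1240 / 4050 = 0.3062 eV.
With Z = 1, ΔE = 13.60 × (1/n_f² − 1/n_i²), so 1/n_f² − 1/n_i² = 0.02251.
With n_f = 4: 1/n_i² = 1/16 − 0.02251 = 0.03999, so n_i ≈ 5.00.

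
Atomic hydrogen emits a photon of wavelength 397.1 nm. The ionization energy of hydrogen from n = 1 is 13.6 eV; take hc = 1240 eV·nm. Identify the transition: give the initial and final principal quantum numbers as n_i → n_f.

n_i = 7, n_f = 2

The photon energy is ΔE = hc/λ = 1240 / 397.1 = 3.123 eV.
With Z = 1, ΔE = 13.60 × (1/n_f² − 1/n_i²), so 1/n_f² − 1/n_i² = 0.2296.
Trying n_f = 2 gives 1/n_i² = 0.02039, i.e. n_i ≈ 7; this pair matches.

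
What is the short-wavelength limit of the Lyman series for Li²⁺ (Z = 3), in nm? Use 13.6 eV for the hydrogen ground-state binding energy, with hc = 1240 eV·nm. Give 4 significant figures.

The Lyman series has lower level n_f = 1; the series limit corresponds to n_i → ∞.
ΔE_max = 13.6 × 9 / 1² = 122.4 eV.
λ_min = 1240 / 122.4 = 10.13 nm.

10.13 nm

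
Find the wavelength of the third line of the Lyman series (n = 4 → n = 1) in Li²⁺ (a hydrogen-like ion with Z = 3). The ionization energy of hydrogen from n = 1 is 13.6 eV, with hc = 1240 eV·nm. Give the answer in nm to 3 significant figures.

10.8 nm

The Lyman series terminates on n_f = 1; the third line has n_i = 1+3 = 4.
ΔE = 122.4 × (1/1² − 1/4²) = 114.8 eV.
λ = 1240 / 114.8 = 10.8 nm.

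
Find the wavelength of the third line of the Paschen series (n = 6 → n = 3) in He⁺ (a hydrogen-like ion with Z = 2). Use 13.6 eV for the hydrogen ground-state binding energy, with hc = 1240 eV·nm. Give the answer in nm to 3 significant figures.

The Paschen series terminates on n_f = 3; the third line has n_i = 3+3 = 6.
ΔE = 54.40 × (1/3² − 1/6²) = 4.533 eV.
λ = 1240 / 4.533 = 274 nm.

274 nm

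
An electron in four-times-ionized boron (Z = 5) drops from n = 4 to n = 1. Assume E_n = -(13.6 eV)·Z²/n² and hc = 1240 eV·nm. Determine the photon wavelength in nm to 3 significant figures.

3.89 nm

For Z = 5 the level energies scale as Z², so the effective Rydberg energy is 13.6 × 25 = 340.0 eV.
ΔE = 340.0 × (1/1² − 1/4²) = 340.0 × 0.9375 = 318.8 eV.
λ = hc/ΔE = 1240 / 318.8 = 3.89 nm.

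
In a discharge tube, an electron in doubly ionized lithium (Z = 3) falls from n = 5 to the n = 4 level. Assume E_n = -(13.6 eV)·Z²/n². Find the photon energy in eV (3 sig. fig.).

The Bohr energies scale as Z², so for Z = 3: E_n = −122.4/n² eV.
E_5 = −122.4/25 = −4.896 eV and E_4 = −122.4/16 = −7.650 eV.
The photon energy is |E_5 − E_4| = 2.75 eV.

2.75 eV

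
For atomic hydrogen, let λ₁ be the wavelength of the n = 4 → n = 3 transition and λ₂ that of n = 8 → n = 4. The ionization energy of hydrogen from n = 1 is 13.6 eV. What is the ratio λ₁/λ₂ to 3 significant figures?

λ ∝ 1/ΔE ∝ 1/(1/n_f² − 1/n_i²), and the Z² and hc factors cancel in the ratio.
λ₁/λ₂ = (1/4² − 1/8²)/(1/3² − 1/4²) = 0.04688/0.04861 = 0.964.

0.964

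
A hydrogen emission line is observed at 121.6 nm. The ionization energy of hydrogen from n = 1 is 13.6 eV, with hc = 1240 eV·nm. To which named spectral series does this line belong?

ΔE = 1240/121.6 = 10.20 eV.
This matches 13.6 × (1/1² − 1/2²), so n_f = 1: the Lyman series.

Lyman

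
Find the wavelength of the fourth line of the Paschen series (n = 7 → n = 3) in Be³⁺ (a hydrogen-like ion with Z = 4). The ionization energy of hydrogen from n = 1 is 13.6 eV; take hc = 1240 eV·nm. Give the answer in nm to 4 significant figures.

62.83 nm

The Paschen series terminates on n_f = 3; the fourth line has n_i = 3+4 = 7.
ΔE = 217.6 × (1/3² − 1/7²) = 19.74 eV.
λ = 1240 / 19.74 = 62.83 nm.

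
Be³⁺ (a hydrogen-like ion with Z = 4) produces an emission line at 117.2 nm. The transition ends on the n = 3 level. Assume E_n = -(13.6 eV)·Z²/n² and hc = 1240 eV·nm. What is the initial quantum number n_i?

The photon energy is ΔE = hc/λ = 1240 / 117.2 = 10.58 eV.
With Z = 4, ΔE = 217.6 × (1/n_f² − 1/n_i²), so 1/n_f² − 1/n_i² = 0.04862.
With n_f = 3: 1/n_i² = 1/9 − 0.04862 = 0.06249, so n_i ≈ 4.00.

n_i = 4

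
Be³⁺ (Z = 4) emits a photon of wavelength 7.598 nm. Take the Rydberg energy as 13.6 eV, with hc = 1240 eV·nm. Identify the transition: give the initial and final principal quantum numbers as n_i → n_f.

n_i = 2, n_f = 1

The photon energy is ΔE = hc/λ = 1240 / 7.598 = 163.2 eV.
With Z = 4, ΔE = 217.6 × (1/n_f² − 1/n_i²), so 1/n_f² − 1/n_i² = 0.7500.
Trying n_f = 1 gives 1/n_i² = 0.2500, i.e. n_i ≈ 2; this pair matches.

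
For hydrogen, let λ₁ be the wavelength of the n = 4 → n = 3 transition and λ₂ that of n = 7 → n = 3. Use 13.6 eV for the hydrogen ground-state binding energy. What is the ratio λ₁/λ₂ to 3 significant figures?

λ ∝ 1/ΔE ∝ 1/(1/n_f² − 1/n_i²), and the Z² and hc factors cancel in the ratio.
λ₁/λ₂ = (1/3² − 1/7²)/(1/3² − 1/4²) = 0.09070/0.04861 = 1.87.

1.87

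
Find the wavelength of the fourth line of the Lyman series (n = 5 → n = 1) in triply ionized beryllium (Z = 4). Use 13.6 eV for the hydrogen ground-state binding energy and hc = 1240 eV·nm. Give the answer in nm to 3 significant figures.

The Lyman series terminates on n_f = 1; the fourth line has n_i = 1+4 = 5.
ΔE = 217.6 × (1/1² − 1/5²) = 208.9 eV.
λ = 1240 / 208.9 = 5.94 nm.

5.94 nm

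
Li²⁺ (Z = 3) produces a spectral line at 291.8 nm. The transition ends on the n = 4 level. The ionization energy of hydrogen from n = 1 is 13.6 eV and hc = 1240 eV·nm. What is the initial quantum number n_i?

n_i = 6

The photon energy is ΔE = hc/λ = 1240 / 291.8 = 4.249 eV.
With Z = 3, ΔE = 122.4 × (1/n_f² − 1/n_i²), so 1/n_f² − 1/n_i² = 0.03472.
With n_f = 4: 1/n_i² = 1/16 − 0.03472 = 0.02778, so n_i ≈ 6.00.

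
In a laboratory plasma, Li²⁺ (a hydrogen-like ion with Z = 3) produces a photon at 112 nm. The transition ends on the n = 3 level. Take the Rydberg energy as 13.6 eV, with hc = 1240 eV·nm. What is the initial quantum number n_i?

n_i = 7

The photon energy is ΔE = hc/λ = 1240 / 112 = 11.07 eV.
With Z = 3, ΔE = 122.4 × (1/n_f² − 1/n_i²), so 1/n_f² − 1/n_i² = 0.09045.
With n_f = 3: 1/n_i² = 1/9 − 0.09045 = 0.02066, so n_i ≈ 6.96.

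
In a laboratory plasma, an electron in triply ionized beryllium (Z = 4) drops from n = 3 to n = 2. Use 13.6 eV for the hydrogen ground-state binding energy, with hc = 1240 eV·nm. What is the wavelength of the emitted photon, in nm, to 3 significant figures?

41.0 nm

For Z = 4 the level energies scale as Z², so the effective Rydberg energy is 13.6 × 16 = 217.6 eV.
ΔE = 217.6 × (1/2² − 1/3²) = 217.6 × 0.1389 = 30.22 eV.
λ = hc/ΔE = 1240 / 30.22 = 41.0 nm.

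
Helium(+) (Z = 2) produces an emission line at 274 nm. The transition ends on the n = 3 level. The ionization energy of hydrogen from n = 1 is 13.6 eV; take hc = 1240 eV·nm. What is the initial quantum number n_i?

The photon energy is ΔE = hc/λ = 1240 / 274 = 4.526 eV.
With Z = 2, ΔE = 54.40 × (1/n_f² − 1/n_i²), so 1/n_f² − 1/n_i² = 0.08319.
With n_f = 3: 1/n_i² = 1/9 − 0.08319 = 0.02792, so n_i ≈ 5.98.

n_i = 6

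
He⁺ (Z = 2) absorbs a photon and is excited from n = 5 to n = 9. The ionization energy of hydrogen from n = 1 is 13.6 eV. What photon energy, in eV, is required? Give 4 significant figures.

1.504 eV

The Bohr energies scale as Z², so for Z = 2: E_n = −54.40/n² eV.
E_9 = −54.40/81 = −0.6716 eV and E_5 = −54.40/25 = −2.176 eV.
The photon energy is |E_9 − E_5| = 1.504 eV.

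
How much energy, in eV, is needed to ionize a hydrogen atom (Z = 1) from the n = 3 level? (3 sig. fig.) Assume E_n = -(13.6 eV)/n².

E_3 = −13.60/9 = −1.51 eV, so ionization (to E = 0) requires 1.51 eV.

1.51 eV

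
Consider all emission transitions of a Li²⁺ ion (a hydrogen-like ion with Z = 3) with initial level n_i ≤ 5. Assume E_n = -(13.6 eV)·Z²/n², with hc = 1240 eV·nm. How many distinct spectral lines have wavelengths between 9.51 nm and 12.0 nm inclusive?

Enumerate all n_i → n_f pairs with 1 ≤ n_f < n_i ≤ 5 and compute λ = 1240 / [13.6·9·(1/n_f² − 1/n_i²)].
Lines falling in [9.51, 12.0] nm: 5→1 (10.55 nm), 4→1 (10.81 nm), 3→1 (11.40 nm).

3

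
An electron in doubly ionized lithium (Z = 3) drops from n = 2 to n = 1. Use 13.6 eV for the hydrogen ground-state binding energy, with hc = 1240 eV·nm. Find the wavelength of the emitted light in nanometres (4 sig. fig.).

13.51 nm

For Z = 3 the level energies scale as Z², so the effective Rydberg energy is 13.6 × 9 = 122.4 eV.
ΔE = 122.4 × (1/1² − 1/2²) = 122.4 × 0.7500 = 91.80 eV.
λ = hc/ΔE = 1240 / 91.80 = 13.51 nm.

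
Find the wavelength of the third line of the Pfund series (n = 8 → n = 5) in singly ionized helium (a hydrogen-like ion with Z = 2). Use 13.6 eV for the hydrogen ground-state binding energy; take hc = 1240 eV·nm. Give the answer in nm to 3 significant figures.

The Pfund series terminates on n_f = 5; the third line has n_i = 5+3 = 8.
ΔE = 54.40 × (1/5² − 1/8²) = 1.326 eV.
λ = 1240 / 1.326 = 935 nm.

935 nm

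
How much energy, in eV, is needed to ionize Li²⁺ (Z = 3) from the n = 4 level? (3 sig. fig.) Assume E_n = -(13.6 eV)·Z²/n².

7.65 eV

E_n = −13.6 Z²/n² = −122.4/n² eV for Z = 3.
E_4 = −122.4/16 = −7.65 eV, so ionization (to E = 0) requires 7.65 eV.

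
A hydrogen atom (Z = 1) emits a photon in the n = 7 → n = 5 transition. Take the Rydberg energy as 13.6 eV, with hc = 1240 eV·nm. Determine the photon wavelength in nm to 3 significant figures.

ΔE = 13.60 × (1/5² − 1/7²) = 13.60 × 0.01959 = 0.2664 eV.
λ = hc/ΔE = 1240 / 0.2664 = 4650 nm.

4650 nm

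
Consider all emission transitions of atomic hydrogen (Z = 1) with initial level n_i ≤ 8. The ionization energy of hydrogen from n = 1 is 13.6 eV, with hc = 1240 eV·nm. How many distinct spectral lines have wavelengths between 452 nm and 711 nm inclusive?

Enumerate all n_i → n_f pairs with 1 ≤ n_f < n_i ≤ 8 and compute λ = 1240 / [13.6·1·(1/n_f² − 1/n_i²)].
Lines falling in [452, 711] nm: 4→2 (486.3 nm), 3→2 (656.5 nm).

2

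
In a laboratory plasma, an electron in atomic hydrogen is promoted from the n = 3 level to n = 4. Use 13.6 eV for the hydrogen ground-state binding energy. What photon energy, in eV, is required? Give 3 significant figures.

E_4 = −13.60/16 = −0.8500 eV and E_3 = −13.60/9 = −1.511 eV.
The photon energy is |E_4 − E_3| = 0.661 eV.

0.661 eV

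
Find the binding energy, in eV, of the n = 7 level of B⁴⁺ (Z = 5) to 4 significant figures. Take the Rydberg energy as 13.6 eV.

6.939 eV

E_n = −13.6 Z²/n² = −340.0/n² eV for Z = 5.
E_7 = −340.0/49 = −6.939 eV, so ionization (to E = 0) requires 6.939 eV.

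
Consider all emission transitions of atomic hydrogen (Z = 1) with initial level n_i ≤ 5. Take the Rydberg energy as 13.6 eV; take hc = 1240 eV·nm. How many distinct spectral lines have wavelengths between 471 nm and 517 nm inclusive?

Enumerate all n_i → n_f pairs with 1 ≤ n_f < n_i ≤ 5 and compute λ = 1240 / [13.6·1·(1/n_f² − 1/n_i²)].
Lines falling in [471, 517] nm: 4→2 (486.3 nm).

1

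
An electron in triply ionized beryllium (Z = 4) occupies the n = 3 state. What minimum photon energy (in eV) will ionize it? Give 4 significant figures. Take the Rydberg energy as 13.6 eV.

24.18 eV

E_n = −13.6 Z²/n² = −217.6/n² eV for Z = 4.
E_3 = −217.6/9 = −24.18 eV, so ionization (to E = 0) requires 24.18 eV.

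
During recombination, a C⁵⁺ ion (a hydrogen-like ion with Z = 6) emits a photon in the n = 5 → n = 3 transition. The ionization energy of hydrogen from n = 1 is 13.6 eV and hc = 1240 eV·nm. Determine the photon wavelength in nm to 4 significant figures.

For Z = 6 the level energies scale as Z², so the effective Rydberg energy is 13.6 × 36 = 489.6 eV.
ΔE = 489.6 × (1/3² − 1/5²) = 489.6 × 0.07111 = 34.82 eV.
λ = hc/ΔE = 1240 / 34.82 = 35.62 nm.

35.62 nm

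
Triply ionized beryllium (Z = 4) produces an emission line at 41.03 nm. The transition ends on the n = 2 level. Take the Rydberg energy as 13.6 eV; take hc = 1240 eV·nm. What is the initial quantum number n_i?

The photon energy is ΔE = hc/λ = 1240 / 41.03 = 30.22 eV.
With Z = 4, ΔE = 217.6 × (1/n_f² − 1/n_i²), so 1/n_f² − 1/n_i² = 0.1389.
With n_f = 2: 1/n_i² = 1/4 − 0.1389 = 0.1111, so n_i ≈ 3.00.

n_i = 3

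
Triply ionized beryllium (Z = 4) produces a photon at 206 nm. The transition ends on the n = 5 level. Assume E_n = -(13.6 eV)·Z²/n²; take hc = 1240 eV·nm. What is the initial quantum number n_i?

The photon energy is ΔE = hc/λ = 1240 / 206 = 6.019 eV.
With Z = 4, ΔE = 217.6 × (1/n_f² − 1/n_i²), so 1/n_f² − 1/n_i² = 0.02766.
With n_f = 5: 1/n_i² = 1/25 − 0.02766 = 0.01234, so n_i ≈ 9.00.

n_i = 9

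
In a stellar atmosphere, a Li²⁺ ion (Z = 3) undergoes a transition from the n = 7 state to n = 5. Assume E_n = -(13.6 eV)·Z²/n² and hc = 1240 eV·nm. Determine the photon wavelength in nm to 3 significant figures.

For Z = 3 the level energies scale as Z², so the effective Rydberg energy is 13.6 × 9 = 122.4 eV.
ΔE = 122.4 × (1/5² − 1/7²) = 122.4 × 0.01959 = 2.398 eV.
λ = hc/ΔE = 1240 / 2.398 = 517 nm.

517 nm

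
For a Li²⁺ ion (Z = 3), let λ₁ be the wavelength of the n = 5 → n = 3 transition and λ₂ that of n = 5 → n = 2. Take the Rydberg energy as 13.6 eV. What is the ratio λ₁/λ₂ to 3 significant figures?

2.95

λ ∝ 1/ΔE ∝ 1/(1/n_f² − 1/n_i²), and the Z² and hc factors cancel in the ratio.
λ₁/λ₂ = (1/2² − 1/5²)/(1/3² − 1/5²) = 0.2100/0.07111 = 2.95.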